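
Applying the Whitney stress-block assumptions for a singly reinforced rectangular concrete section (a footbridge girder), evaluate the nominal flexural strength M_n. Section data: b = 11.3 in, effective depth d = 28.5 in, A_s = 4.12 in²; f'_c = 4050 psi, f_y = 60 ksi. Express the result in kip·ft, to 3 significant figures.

M_n ≈ 522 kip·ft

T = A_s f_y = 4.12 × 60 = 247.2 kips.
a = T/(0.85 f'_c b) = 247.2/(0.85 × 4.05 × 11.3) = 6.355 in.
M_n = T(d − a/2) = 247.2 × (28.5 − 3.1775) = 6259.7 kip·in = 6259.7/12 = 521.64 kip·ft.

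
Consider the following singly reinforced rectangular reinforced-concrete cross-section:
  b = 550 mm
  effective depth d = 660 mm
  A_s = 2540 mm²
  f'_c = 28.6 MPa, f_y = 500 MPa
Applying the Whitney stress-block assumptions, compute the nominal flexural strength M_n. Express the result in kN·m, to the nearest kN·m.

M_n ≈ 778 kN·m

T = A_s f_y = 2540 × 500 = 1270000 N = 1270 kN.
From C = T: a = T/(0.85 f'_c b) = 1270000/(0.85 × 28.6 × 550) = 94.99 mm.
M_n = T(d − a/2) = 1270 kN × (660 − 47.495) mm = 777.88 kN·m.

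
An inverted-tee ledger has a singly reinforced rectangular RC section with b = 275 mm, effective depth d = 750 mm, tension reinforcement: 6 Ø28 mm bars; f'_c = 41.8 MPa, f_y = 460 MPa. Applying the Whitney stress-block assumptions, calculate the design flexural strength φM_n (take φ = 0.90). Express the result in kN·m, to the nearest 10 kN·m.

A_s = 6 × 616 = 3696 mm².
T = A_s f_y = 3696 × 460 = 1700160 N = 1700.16 kN.
From C = T: a = T/(0.85 f'_c b) = 1700160/(0.85 × 41.8 × 275) = 174.01 mm.
M_n = T(d − a/2) = 1700.16 kN × (750 − 87.005) mm = 1127.20 kN·m.
φM_n = 0.90 × 1127.20 = 1014.48 kN·m.

φM_n ≈ 1010 kN·m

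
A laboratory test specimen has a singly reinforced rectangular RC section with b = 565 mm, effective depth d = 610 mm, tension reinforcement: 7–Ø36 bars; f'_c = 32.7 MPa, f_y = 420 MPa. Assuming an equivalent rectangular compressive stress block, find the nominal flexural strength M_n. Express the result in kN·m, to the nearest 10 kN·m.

A_s = 7 × 1018 = 7126 mm².
T = A_s f_y = 7126 × 420 = 2992920 N = 2992.92 kN.
From C = T: a = T/(0.85 f'_c b) = 2992920/(0.85 × 32.7 × 565) = 190.58 mm.
M_n = T(d − a/2) = 2992.92 kN × (610 − 95.29) mm = 1540.49 kN·m.

M_n ≈ 1540 kN·m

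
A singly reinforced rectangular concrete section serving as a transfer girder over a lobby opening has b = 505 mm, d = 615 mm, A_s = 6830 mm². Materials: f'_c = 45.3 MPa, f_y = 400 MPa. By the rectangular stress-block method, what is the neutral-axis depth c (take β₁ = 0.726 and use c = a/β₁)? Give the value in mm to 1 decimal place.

c ≈ 193.5 mm

T = A_s f_y = 6830 × 400 = 2732000 N = 2732 kN.
Setting C = 0.85 f'_c a b equal to T: a = 2732000/(0.85 × 45.3 × 505) = 140.499 mm.
With β₁ = 0.726, c = a/β₁ = 140.499/0.726 = 193.5 mm.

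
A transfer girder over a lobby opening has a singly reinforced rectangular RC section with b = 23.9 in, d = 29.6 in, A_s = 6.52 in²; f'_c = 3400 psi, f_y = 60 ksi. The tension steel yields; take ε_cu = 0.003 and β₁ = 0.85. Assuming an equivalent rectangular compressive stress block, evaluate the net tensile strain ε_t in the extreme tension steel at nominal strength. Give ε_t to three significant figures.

ε_t ≈ 0.0103

a = A_s f_y/(0.85 f'_c b) = 5.664 in.
β₁ = 0.85, so c = a/β₁ = 5.664/0.85 = 6.664 in.
From the linear strain diagram with ε_cu = 0.003: ε_t = 0.003 (d − c)/c = 0.003 × (29.6 − 6.664)/6.664 = 0.0103.
Since ε_t ≥ 0.005, the section is tension-controlled.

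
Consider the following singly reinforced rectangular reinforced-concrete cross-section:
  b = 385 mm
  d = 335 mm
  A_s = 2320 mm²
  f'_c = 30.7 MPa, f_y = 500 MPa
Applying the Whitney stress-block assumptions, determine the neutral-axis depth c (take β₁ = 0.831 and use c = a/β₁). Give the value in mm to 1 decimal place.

c ≈ 138.9 mm

T = A_s f_y = 2320 × 500 = 1160000 N = 1160 kN.
Setting C = 0.85 f'_c a b equal to T: a = 1160000/(0.85 × 30.7 × 385) = 115.462 mm.
With β₁ = 0.831, c = a/β₁ = 115.462/0.831 = 138.9 mm.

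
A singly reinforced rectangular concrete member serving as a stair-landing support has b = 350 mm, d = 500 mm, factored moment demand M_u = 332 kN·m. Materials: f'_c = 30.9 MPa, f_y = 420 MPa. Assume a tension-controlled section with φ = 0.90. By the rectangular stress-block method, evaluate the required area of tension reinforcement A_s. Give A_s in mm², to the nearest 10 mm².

A_s ≈ 1930 mm²

M_n = M_u/φ = 332/0.90 = 368.889 kN·m.
With M_n = 0.85 f'_c a b (d − a/2), solve the quadratic for a:
a = d − √(d² − 2M_n/(0.85 f'_c b)) = 500 − √(500² − 2 × 368.889×10⁶/(0.85 × 30.9 × 350)) = 88.00 mm.
A_s = 0.85 f'_c a b / f_y = 0.85 × 30.9 × 88.00 × 350 / 420 = 1926.1 mm².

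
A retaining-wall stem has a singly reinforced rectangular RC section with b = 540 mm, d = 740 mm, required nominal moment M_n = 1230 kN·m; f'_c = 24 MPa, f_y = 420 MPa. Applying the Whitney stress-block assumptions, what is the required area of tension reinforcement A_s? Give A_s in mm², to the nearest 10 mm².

A_s ≈ 4470 mm²

With M_n = 0.85 f'_c a b (d − a/2), solve the quadratic for a:
a = d − √(d² − 2M_n/(0.85 f'_c b)) = 740 − √(740² − 2 × 1230×10⁶/(0.85 × 24 × 540)) = 170.54 mm.
A_s = 0.85 f'_c a b / f_y = 0.85 × 24 × 170.54 × 540 / 420 = 4473.0 mm².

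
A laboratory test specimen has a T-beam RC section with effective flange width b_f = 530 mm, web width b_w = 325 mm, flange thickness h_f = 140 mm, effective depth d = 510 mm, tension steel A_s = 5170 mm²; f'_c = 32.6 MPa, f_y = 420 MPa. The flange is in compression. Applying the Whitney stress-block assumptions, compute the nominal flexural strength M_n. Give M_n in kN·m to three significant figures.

M_n ≈ 947 kN·m

Tension: T = A_s f_y = 5170 × 420 = 2171400 N.
Try a within the flange: a = T/(0.85 f'_c b_f) = 2171400/(0.85 × 32.6 × 530) = 147.85 mm.
a = 147.85 > h_f = 140 mm: the block extends into the web. Split into flange-overhang and web parts.
C_f = 0.85 f'_c (b_f − b_w) h_f = 0.85 × 32.6 × (530 − 325) × 140 = 795277 N.
Remaining web compression depth: a_w = (T − C_f)/(0.85 f'_c b_w) = (2171400 − 795277)/(0.85 × 32.6 × 325) = 152.80 mm.
M_n = C_f(d − h_f/2) + (T − C_f)(d − a_w/2) = 795277 × (510 − 70) + 1376123 × (510 − 76.4) = 349.92 + 596.69 = 946.61 × 10⁶ N·mm.
M_n = 946.61 kN·m.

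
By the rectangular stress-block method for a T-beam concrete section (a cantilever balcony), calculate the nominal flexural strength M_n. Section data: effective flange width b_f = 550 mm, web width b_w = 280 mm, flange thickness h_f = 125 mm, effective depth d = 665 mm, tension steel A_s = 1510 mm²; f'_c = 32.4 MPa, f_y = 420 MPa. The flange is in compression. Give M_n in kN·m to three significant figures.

M_n ≈ 408 kN·m

Tension: T = A_s f_y = 1510 × 420 = 634200 N.
Try a within the flange: a = T/(0.85 f'_c b_f) = 634200/(0.85 × 32.4 × 550) = 41.87 mm.
Since a = 41.87 ≤ h_f = 125 mm, the stress block lies entirely in the flange; analyse as a rectangular beam of width b_f.
M_n = T(d − a/2) = 634200 × (665 − 20.935) = 408.47 × 10⁶ N·mm.
M_n = 408.47 kN·m.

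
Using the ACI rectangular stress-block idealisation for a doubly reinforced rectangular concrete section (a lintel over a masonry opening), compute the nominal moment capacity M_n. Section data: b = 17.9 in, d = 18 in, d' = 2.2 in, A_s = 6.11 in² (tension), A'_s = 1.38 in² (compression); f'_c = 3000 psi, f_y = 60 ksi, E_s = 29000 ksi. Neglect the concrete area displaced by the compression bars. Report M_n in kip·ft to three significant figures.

Assume both steels yield.
a = (A_s − A'_s) f_y/(0.85 f'_c b) = (6.11 − 1.38) × 60/(0.85 × 3 × 17.9) = 6.218 in.
c = a/β₁ = 6.218/0.85 = 7.315 in; ε'_s = 0.003(c − d')/c = 0.0021 ≥ ε_y = 0.0021, so the compression steel yields.
M_n = (A_s − A'_s) f_y (d − a/2) + A'_s f_y (d − d') = 283.8 × (18 − 3.109) + 82.8 × (18 − 2.2) = 4226.1 + 1308.2 = 5534.3 kip·in = 5534.3/12 = 461.19 kip·ft.

M_n ≈ 461 kip·ft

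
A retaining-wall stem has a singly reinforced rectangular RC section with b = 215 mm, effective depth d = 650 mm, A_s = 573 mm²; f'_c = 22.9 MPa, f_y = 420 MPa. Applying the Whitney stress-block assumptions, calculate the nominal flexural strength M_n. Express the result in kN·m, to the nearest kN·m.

T = A_s f_y = 573 × 420 = 240660 N = 240.66 kN.
From C = T: a = T/(0.85 f'_c b) = 240660/(0.85 × 22.9 × 215) = 57.51 mm.
M_n = T(d − a/2) = 240.66 kN × (650 − 28.755) mm = 149.51 kN·m.

M_n ≈ 150 kN·m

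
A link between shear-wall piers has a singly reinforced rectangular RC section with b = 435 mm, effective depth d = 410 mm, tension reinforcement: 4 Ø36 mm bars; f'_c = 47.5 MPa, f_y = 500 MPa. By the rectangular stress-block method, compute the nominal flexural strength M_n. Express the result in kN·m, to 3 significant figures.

A_s = 4 × 1018 = 4072 mm².
T = A_s f_y = 4072 × 500 = 2036000 N = 2036 kN.
From C = T: a = T/(0.85 f'_c b) = 2036000/(0.85 × 47.5 × 435) = 115.92 mm.
M_n = T(d − a/2) = 2036 kN × (410 − 57.96) mm = 716.75 kN·m.

M_n ≈ 717 kN·m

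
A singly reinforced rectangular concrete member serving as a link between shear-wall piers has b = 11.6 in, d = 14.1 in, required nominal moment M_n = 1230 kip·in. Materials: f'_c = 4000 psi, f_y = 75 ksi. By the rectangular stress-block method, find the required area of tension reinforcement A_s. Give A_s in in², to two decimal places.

A_s ≈ 1.27 in²

From M_n = 0.85 f'_c a b (d − a/2):
a = d − √(d² − 2M_n/(0.85 f'_c b)) = 14.1 − √(14.1² − 2 × 1230/(0.85 × 4 × 11.6)) = 2.419 in.
A_s = 0.85 f'_c a b / f_y = 0.85 × 4 × 2.419 × 11.6 / 75 = 1.272 in².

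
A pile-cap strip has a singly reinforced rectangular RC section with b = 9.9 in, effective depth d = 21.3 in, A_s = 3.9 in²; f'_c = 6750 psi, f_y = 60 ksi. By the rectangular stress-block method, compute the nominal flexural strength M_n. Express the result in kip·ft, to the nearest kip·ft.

M_n ≈ 375 kip·ft

T = A_s f_y = 3.9 × 60 = 234 kips.
a = T/(0.85 f'_c b) = 234/(0.85 × 6.75 × 9.9) = 4.120 in.
M_n = T(d − a/2) = 234 × (21.3 − 2.06) = 4502.2 kip·in = 4502.2/12 = 375.18 kip·ft.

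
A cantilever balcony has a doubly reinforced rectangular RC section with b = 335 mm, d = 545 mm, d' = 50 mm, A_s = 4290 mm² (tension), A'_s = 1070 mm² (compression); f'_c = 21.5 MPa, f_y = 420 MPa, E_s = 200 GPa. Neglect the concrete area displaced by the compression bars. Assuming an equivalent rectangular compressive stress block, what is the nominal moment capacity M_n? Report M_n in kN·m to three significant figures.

Assume both tension and compression steel yield.
Net tension couple steel: A_s − A'_s = 3220 mm².
a = (A_s − A'_s) f_y / (0.85 f'_c b) = 1352400/(0.85 × 21.5 × 335) = 220.90 mm.
c = a/β₁ = 220.90/0.85 = 259.88 mm; ε'_s = 0.003(c − d')/c = 0.0024 ≥ f_y/E_s = 0.0021, so compression steel does yield.
M_n = (A_s − A'_s) f_y (d − a/2) + A'_s f_y (d − d') = [1352400 × (545 − 110.45) + 449400 × (545 − 50)] × 10⁻⁶ = 587.69 + 222.45 = 810.14 kN·m.

M_n ≈ 810 kN·m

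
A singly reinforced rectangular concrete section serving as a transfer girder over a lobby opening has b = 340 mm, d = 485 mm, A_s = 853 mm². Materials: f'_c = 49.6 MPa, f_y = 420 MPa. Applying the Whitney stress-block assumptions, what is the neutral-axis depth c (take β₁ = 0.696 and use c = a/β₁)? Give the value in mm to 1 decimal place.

T = A_s f_y = 853 × 420 = 358260 N = 358.26 kN.
Setting C = 0.85 f'_c a b equal to T: a = 358260/(0.85 × 49.6 × 340) = 24.993 mm.
With β₁ = 0.696, c = a/β₁ = 24.993/0.696 = 35.9 mm.

c ≈ 35.9 mm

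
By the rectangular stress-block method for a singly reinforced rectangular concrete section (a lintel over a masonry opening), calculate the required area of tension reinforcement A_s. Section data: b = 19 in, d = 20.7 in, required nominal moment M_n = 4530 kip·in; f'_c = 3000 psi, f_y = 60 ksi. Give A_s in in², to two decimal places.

From M_n = 0.85 f'_c a b (d − a/2):
a = d − √(d² − 2M_n/(0.85 f'_c b)) = 20.7 − √(20.7² − 2 × 4530/(0.85 × 3 × 19)) = 5.160 in.
A_s = 0.85 f'_c a b / f_y = 0.85 × 3 × 5.160 × 19 / 60 = 4.167 in².

A_s ≈ 4.17 in²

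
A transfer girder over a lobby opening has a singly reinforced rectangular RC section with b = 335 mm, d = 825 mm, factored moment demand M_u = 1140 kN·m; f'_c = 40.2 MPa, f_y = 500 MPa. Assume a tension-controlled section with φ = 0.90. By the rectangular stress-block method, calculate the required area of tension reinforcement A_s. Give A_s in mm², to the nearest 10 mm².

A_s ≈ 3370 mm²

M_n = M_u/φ = 1140/0.90 = 1266.67 kN·m.
With M_n = 0.85 f'_c a b (d − a/2), solve the quadratic for a:
a = d − √(d² − 2M_n/(0.85 f'_c b)) = 825 − √(825² − 2 × 1266.67×10⁶/(0.85 × 40.2 × 335)) = 147.27 mm.
A_s = 0.85 f'_c a b / f_y = 0.85 × 40.2 × 147.27 × 335 / 500 = 3371.6 mm².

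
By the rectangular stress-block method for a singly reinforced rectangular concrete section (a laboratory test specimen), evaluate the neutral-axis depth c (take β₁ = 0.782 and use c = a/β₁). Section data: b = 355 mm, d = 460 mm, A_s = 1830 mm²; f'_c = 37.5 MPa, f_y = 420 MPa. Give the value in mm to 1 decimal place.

c ≈ 86.9 mm

T = A_s f_y = 1830 × 420 = 768600 N = 768.6 kN.
Setting C = 0.85 f'_c a b equal to T: a = 768600/(0.85 × 37.5 × 355) = 67.924 mm.
With β₁ = 0.782, c = a/β₁ = 67.924/0.782 = 86.9 mm.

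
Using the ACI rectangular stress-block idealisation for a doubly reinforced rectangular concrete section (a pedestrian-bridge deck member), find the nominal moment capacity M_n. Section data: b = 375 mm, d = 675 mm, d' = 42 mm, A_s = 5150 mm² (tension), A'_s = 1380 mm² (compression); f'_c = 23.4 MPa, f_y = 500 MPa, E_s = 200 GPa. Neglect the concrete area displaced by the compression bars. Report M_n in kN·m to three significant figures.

Assume both tension and compression steel yield.
Net tension couple steel: A_s − A'_s = 3770 mm².
a = (A_s − A'_s) f_y / (0.85 f'_c b) = 1885000/(0.85 × 23.4 × 375) = 252.72 mm.
c = a/β₁ = 252.72/0.85 = 297.32 mm; ε'_s = 0.003(c − d')/c = 0.0026 ≥ f_y/E_s = 0.0025, so compression steel does yield.
M_n = (A_s − A'_s) f_y (d − a/2) + A'_s f_y (d − d') = [1885000 × (675 − 126.36) + 690000 × (675 − 42)] × 10⁻⁶ = 1034.19 + 436.77 = 1470.96 kN·m.

M_n ≈ 1470 kN·m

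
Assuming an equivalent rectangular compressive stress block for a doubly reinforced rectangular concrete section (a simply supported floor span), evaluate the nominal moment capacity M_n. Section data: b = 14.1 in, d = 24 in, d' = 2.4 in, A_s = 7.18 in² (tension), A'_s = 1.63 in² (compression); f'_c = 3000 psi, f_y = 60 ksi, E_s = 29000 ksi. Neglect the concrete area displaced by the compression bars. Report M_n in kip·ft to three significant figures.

Assume both steels yield.
a = (A_s − A'_s) f_y/(0.85 f'_c b) = (7.18 − 1.63) × 60/(0.85 × 3 × 14.1) = 9.262 in.
c = a/β₁ = 9.262/0.85 = 10.896 in; ε'_s = 0.003(c − d')/c = 0.0023 ≥ ε_y = 0.0021, so the compression steel yields.
M_n = (A_s − A'_s) f_y (d − a/2) + A'_s f_y (d − d') = 333 × (24 − 4.631) + 97.8 × (24 − 2.4) = 6449.9 + 2112.5 = 8562.4 kip·in = 8562.4/12 = 713.53 kip·ft.

M_n ≈ 714 kip·ft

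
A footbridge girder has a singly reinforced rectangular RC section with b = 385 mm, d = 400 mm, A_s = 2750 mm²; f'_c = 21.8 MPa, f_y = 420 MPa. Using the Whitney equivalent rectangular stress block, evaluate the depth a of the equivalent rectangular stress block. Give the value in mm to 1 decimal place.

a ≈ 161.9 mm

T = A_s f_y = 2750 × 420 = 1155000 N = 1155 kN.
Setting C = 0.85 f'_c a b equal to T: a = 1155000/(0.85 × 21.8 × 385) = 161.9 mm.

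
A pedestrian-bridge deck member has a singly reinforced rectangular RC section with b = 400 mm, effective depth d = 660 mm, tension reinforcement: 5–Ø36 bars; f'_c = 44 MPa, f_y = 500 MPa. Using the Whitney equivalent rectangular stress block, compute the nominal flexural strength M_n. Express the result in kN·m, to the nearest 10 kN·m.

A_s = 5 × 1018 = 5090 mm².
T = A_s f_y = 5090 × 500 = 2545000 N = 2545 kN.
From C = T: a = T/(0.85 f'_c b) = 2545000/(0.85 × 44 × 400) = 170.12 mm.
M_n = T(d − a/2) = 2545 kN × (660 − 85.06) mm = 1463.22 kN·m.

M_n ≈ 1460 kN·m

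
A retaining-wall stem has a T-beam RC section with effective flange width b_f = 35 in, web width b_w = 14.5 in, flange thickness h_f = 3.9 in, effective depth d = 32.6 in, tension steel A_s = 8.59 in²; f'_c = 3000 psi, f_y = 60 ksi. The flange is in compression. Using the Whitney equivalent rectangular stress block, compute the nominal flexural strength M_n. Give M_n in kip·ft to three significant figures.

M_n ≈ 1260 kip·ft

Tension: T = A_s f_y = 8.59 × 60 = 515.4 kips.
Try a within the flange: a = T/(0.85 f'_c b_f) = 515.4/(0.85 × 3 × 35) = 5.775 in.
a = 5.775 > h_f = 3.9 in: the block extends into the web. Split into flange-overhang and web parts.
C_f = 0.85 f'_c (b_f − b_w) h_f = 0.85 × 3 × (35 − 14.5) × 3.9 = 203.9 kips.
Remaining web compression depth: a_w = (T − C_f)/(0.85 f'_c b_w) = (515.4 − 203.9)/(0.85 × 3 × 14.5) = 8.425 in.
M_n = C_f(d − h_f/2) + (T − C_f)(d − a_w/2) = 203.9 × (32.6 − 1.95) + 311.5 × (32.6 − 4.2125) = 6249.5 + 8842.7 = 15092.2 kip·in.
M_n = 15092.2/12 = 1257.68 kip·ft.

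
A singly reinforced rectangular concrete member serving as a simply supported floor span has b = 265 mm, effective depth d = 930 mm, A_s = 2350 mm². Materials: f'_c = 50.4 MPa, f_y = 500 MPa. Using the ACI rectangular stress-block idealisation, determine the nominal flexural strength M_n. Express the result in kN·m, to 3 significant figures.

M_n ≈ 1030 kN·m

T = A_s f_y = 2350 × 500 = 1175000 N = 1175 kN.
From C = T: a = T/(0.85 f'_c b) = 1175000/(0.85 × 50.4 × 265) = 103.50 mm.
M_n = T(d − a/2) = 1175 kN × (930 − 51.75) mm = 1031.94 kN·m.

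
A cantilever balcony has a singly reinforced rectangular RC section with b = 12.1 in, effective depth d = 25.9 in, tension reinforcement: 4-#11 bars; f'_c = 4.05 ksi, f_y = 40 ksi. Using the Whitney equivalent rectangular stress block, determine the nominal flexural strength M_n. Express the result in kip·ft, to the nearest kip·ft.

M_n ≈ 476 kip·ft

A_s = 4 × 1.56 = 6.24 in².
T = A_s f_y = 6.24 × 40 = 249.6 kips.
a = T/(0.85 f'_c b) = 249.6/(0.85 × 4.05 × 12.1) = 5.992 in.
M_n = T(d − a/2) = 249.6 × (25.9 − 2.996) = 5716.8 kip·in = 5716.8/12 = 476.40 kip·ft.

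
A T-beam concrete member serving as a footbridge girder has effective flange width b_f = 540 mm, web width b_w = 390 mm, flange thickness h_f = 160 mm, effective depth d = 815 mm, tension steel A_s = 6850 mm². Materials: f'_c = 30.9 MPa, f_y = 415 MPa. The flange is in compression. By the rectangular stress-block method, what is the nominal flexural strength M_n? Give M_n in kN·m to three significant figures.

M_n ≈ 2030 kN·m

Tension: T = A_s f_y = 6850 × 415 = 2842750 N.
Try a within the flange: a = T/(0.85 f'_c b_f) = 2842750/(0.85 × 30.9 × 540) = 200.43 mm.
a = 200.43 > h_f = 160 mm: the block extends into the web. Split into flange-overhang and web parts.
C_f = 0.85 f'_c (b_f − b_w) h_f = 0.85 × 30.9 × (540 − 390) × 160 = 630360 N.
Remaining web compression depth: a_w = (T − C_f)/(0.85 f'_c b_w) = (2842750 − 630360)/(0.85 × 30.9 × 390) = 215.98 mm.
M_n = C_f(d − h_f/2) + (T − C_f)(d − a_w/2) = 630360 × (815 − 80) + 2212390 × (815 − 107.99) = 463.31 + 1564.18 = 2027.49 × 10⁶ N·mm.
M_n = 2027.49 kN·m.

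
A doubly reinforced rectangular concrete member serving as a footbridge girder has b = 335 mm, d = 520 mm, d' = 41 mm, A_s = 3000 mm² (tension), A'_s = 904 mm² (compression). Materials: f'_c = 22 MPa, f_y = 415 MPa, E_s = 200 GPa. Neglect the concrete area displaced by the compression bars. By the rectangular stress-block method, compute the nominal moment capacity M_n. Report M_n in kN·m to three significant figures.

M_n ≈ 572 kN·m

Assume both tension and compression steel yield.
Net tension couple steel: A_s − A'_s = 2096 mm².
a = (A_s − A'_s) f_y / (0.85 f'_c b) = 869840/(0.85 × 22 × 335) = 138.85 mm.
c = a/β₁ = 138.85/0.85 = 163.35 mm; ε'_s = 0.003(c − d')/c = 0.0022 ≥ f_y/E_s = 0.0021, so compression steel does yield.
M_n = (A_s − A'_s) f_y (d − a/2) + A'_s f_y (d − d') = [869840 × (520 − 69.425) + 375160 × (520 − 41)] × 10⁻⁶ = 391.93 + 179.70 = 571.63 kN·m.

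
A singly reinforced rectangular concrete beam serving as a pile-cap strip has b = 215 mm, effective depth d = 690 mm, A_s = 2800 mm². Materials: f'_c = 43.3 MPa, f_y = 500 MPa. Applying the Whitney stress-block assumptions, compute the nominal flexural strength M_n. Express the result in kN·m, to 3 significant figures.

T = A_s f_y = 2800 × 500 = 1400000 N = 1400 kN.
From C = T: a = T/(0.85 f'_c b) = 1400000/(0.85 × 43.3 × 215) = 176.92 mm.
M_n = T(d − a/2) = 1400 kN × (690 − 88.46) mm = 842.16 kN·m.

M_n ≈ 842 kN·m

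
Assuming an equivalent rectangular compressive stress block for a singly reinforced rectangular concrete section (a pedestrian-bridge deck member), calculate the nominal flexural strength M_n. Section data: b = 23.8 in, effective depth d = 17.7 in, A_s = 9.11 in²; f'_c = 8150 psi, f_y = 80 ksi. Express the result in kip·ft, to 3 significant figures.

T = A_s f_y = 9.11 × 80 = 728.8 kips.
a = T/(0.85 f'_c b) = 728.8/(0.85 × 8.15 × 23.8) = 4.420 in.
M_n = T(d − a/2) = 728.8 × (17.7 − 2.21) = 11289.1 kip·in = 11289.1/12 = 940.76 kip·ft.

M_n ≈ 941 kip·ft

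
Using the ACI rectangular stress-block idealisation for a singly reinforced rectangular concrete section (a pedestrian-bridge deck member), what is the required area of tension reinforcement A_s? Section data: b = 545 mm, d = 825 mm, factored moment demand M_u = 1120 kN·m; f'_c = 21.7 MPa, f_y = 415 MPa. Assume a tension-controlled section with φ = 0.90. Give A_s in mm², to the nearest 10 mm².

A_s ≈ 4040 mm²

M_n = M_u/φ = 1120/0.90 = 1244.44 kN·m.
With M_n = 0.85 f'_c a b (d − a/2), solve the quadratic for a:
a = d − √(d² − 2M_n/(0.85 f'_c b)) = 825 − √(825² − 2 × 1244.44×10⁶/(0.85 × 21.7 × 545)) = 166.94 mm.
A_s = 0.85 f'_c a b / f_y = 0.85 × 21.7 × 166.94 × 545 / 415 = 4043.8 mm².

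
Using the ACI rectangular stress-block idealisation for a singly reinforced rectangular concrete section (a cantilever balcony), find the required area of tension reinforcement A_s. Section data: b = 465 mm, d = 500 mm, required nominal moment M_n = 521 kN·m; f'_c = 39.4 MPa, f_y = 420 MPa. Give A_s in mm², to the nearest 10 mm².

A_s ≈ 2670 mm²

With M_n = 0.85 f'_c a b (d − a/2), solve the quadratic for a:
a = d − √(d² − 2M_n/(0.85 f'_c b)) = 500 − √(500² − 2 × 521×10⁶/(0.85 × 39.4 × 465)) = 72.11 mm.
A_s = 0.85 f'_c a b / f_y = 0.85 × 39.4 × 72.11 × 465 / 420 = 2673.7 mm².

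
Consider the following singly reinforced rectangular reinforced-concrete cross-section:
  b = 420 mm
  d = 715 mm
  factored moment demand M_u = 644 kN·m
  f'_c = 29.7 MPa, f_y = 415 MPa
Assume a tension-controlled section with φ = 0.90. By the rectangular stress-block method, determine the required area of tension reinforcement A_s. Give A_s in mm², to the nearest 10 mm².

M_n = M_u/φ = 644/0.90 = 715.556 kN·m.
With M_n = 0.85 f'_c a b (d − a/2), solve the quadratic for a:
a = d − √(d² − 2M_n/(0.85 f'_c b)) = 715 − √(715² − 2 × 715.556×10⁶/(0.85 × 29.7 × 420)) = 101.61 mm.
A_s = 0.85 f'_c a b / f_y = 0.85 × 29.7 × 101.61 × 420 / 415 = 2596.0 mm².

A_s ≈ 2600 mm²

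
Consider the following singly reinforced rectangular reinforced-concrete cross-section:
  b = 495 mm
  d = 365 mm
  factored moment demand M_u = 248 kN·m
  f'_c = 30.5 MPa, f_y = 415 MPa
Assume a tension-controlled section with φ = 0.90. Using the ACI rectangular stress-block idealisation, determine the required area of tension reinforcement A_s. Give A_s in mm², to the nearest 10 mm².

M_n = M_u/φ = 248/0.90 = 275.556 kN·m.
With M_n = 0.85 f'_c a b (d − a/2), solve the quadratic for a:
a = d − √(d² − 2M_n/(0.85 f'_c b)) = 365 − √(365² − 2 × 275.556×10⁶/(0.85 × 30.5 × 495)) = 64.53 mm.
A_s = 0.85 f'_c a b / f_y = 0.85 × 30.5 × 64.53 × 495 / 415 = 1995.4 mm².

A_s ≈ 2000 mm²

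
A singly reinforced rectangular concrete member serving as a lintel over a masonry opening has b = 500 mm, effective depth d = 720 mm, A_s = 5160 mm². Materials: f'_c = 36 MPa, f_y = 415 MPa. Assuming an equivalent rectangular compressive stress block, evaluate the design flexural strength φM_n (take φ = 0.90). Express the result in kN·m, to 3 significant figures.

φM_n ≈ 1250 kN·m

T = A_s f_y = 5160 × 415 = 2141400 N = 2141.4 kN.
From C = T: a = T/(0.85 f'_c b) = 2141400/(0.85 × 36 × 500) = 139.96 mm.
M_n = T(d − a/2) = 2141.4 kN × (720 − 69.98) mm = 1391.95 kN·m.
φM_n = 0.90 × 1391.95 = 1252.76 kN·m.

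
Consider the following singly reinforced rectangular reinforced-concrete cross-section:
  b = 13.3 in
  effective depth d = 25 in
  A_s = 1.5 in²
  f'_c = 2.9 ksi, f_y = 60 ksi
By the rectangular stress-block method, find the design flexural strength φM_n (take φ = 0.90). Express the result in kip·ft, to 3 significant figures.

φM_n ≈ 159 kip·ft

T = A_s f_y = 1.5 × 60 = 90 kips.
a = T/(0.85 f'_c b) = 90/(0.85 × 2.9 × 13.3) = 2.745 in.
M_n = T(d − a/2) = 90 × (25 − 1.3725) = 2126.5 kip·in = 2126.5/12 = 177.21 kip·ft.
φM_n = 0.90 × 177.21 = 159.49 kip·ft.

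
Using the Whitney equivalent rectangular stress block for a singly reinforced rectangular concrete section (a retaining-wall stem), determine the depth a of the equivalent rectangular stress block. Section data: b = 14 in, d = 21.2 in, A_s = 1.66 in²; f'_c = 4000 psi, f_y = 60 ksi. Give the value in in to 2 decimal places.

a ≈ 2.09 in

T = A_s f_y = 1.66 × 60 = 99.6 kips.
a = T/(0.85 f'_c b) = 99.6/(0.85 × 4 × 14) = 2.09 in.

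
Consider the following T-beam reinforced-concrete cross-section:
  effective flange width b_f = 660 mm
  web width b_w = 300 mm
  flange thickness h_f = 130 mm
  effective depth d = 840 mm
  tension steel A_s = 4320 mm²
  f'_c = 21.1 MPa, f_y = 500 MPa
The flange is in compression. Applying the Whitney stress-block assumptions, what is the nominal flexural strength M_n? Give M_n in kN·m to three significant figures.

Tension: T = A_s f_y = 4320 × 500 = 2160000 N.
Try a within the flange: a = T/(0.85 f'_c b_f) = 2160000/(0.85 × 21.1 × 660) = 182.48 mm.
a = 182.48 > h_f = 130 mm: the block extends into the web. Split into flange-overhang and web parts.
C_f = 0.85 f'_c (b_f − b_w) h_f = 0.85 × 21.1 × (660 − 300) × 130 = 839358 N.
Remaining web compression depth: a_w = (T − C_f)/(0.85 f'_c b_w) = (2160000 − 839358)/(0.85 × 21.1 × 300) = 245.45 mm.
M_n = C_f(d − h_f/2) + (T − C_f)(d − a_w/2) = 839358 × (840 − 65) + 1320642 × (840 − 122.725) = 650.50 + 947.26 = 1597.76 × 10⁶ N·mm.
M_n = 1597.76 kN·m.

M_n ≈ 1600 kN·m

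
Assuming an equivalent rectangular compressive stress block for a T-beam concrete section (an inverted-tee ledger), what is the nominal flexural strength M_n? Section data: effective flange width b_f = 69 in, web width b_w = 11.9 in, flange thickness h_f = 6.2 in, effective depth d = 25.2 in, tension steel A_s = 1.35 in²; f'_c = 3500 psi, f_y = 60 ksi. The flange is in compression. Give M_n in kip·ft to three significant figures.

M_n ≈ 169 kip·ft

Tension: T = A_s f_y = 1.35 × 60 = 81 kips.
Try a within the flange: a = T/(0.85 f'_c b_f) = 81/(0.85 × 3.5 × 69) = 0.395 in.
Since a = 0.395 ≤ h_f = 6.2 in, the stress block lies entirely in the flange; analyse as a rectangular beam of width b_f.
M_n = T(d − a/2) = 81 × (25.2 − 0.1975) = 2025.2 kip·in.
M_n = 2025.2/12 = 168.77 kip·ft.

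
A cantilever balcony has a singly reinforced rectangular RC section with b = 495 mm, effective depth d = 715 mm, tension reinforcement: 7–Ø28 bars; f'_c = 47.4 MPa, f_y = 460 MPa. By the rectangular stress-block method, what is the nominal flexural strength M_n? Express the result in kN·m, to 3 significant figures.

A_s = 7 × 616 = 4312 mm².
T = A_s f_y = 4312 × 460 = 1983520 N = 1983.52 kN.
From C = T: a = T/(0.85 f'_c b) = 1983520/(0.85 × 47.4 × 495) = 99.46 mm.
M_n = T(d − a/2) = 1983.52 kN × (715 − 49.73) mm = 1319.58 kN·m.

M_n ≈ 1320 kN·m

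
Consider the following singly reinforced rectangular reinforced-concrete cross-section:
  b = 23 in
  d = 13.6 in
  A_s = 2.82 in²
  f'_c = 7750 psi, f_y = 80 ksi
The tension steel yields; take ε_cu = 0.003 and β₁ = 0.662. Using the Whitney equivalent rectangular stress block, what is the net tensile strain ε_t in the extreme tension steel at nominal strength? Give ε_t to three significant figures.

a = A_s f_y/(0.85 f'_c b) = 1.489 in.
β₁ = 0.662, so c = a/β₁ = 1.489/0.662 = 2.249 in.
From the linear strain diagram with ε_cu = 0.003: ε_t = 0.003 (d − c)/c = 0.003 × (13.6 − 2.249)/2.249 = 0.0151.
Since ε_t ≥ 0.005, the section is tension-controlled.

ε_t ≈ 0.0151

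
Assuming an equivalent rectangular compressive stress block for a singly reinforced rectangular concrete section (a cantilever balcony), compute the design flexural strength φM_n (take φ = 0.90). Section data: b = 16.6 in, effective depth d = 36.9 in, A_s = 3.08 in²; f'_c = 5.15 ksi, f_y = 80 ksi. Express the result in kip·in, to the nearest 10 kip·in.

T = A_s f_y = 3.08 × 80 = 246.4 kips.
a = T/(0.85 f'_c b) = 246.4/(0.85 × 5.15 × 16.6) = 3.391 in.
M_n = T(d − a/2) = 246.4 × (36.9 − 1.6955) = 8674.4 kip·in.
φM_n = 0.90 × 8674.4 = 7807.0 kip·in.

φM_n ≈ 7810 kip·in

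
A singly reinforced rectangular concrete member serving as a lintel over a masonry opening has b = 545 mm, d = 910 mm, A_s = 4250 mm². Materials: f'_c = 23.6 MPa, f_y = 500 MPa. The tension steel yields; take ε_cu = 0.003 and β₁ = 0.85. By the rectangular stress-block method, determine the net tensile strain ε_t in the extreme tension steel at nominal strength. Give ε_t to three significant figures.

ε_t ≈ 0.00894

a = A_s f_y/(0.85 f'_c b) = 194.37 mm.
β₁ = 0.85, so c = a/β₁ = 194.37/0.85 = 228.67 mm.
From the linear strain diagram with ε_cu = 0.003: ε_t = 0.003 (d − c)/c = 0.003 × (910 − 228.67)/228.67 = 0.00894.
Since ε_t ≥ 0.005, the section is tension-controlled.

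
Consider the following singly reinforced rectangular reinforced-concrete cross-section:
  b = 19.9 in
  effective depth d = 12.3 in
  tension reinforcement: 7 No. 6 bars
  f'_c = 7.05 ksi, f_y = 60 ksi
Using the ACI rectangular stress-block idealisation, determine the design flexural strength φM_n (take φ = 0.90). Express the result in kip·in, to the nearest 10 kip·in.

A_s = 7 × 0.44 = 3.08 in².
T = A_s f_y = 3.08 × 60 = 184.8 kips.
a = T/(0.85 f'_c b) = 184.8/(0.85 × 7.05 × 19.9) = 1.550 in.
M_n = T(d − a/2) = 184.8 × (12.3 − 0.775) = 2129.8 kip·in.
φM_n = 0.90 × 2129.8 = 1916.8 kip·in.

φM_n ≈ 1920 kip·in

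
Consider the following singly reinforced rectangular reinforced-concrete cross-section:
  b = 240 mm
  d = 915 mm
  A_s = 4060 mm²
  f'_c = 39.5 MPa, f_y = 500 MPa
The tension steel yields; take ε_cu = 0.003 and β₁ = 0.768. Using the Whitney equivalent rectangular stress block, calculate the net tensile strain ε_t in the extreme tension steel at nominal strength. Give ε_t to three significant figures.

a = A_s f_y/(0.85 f'_c b) = 251.92 mm.
β₁ = 0.768, so c = a/β₁ = 251.92/0.768 = 328.02 mm.
From the linear strain diagram with ε_cu = 0.003: ε_t = 0.003 (d − c)/c = 0.003 × (915 − 328.02)/328.02 = 0.00537.
Since ε_t ≥ 0.005, the section is tension-controlled.

ε_t ≈ 0.00537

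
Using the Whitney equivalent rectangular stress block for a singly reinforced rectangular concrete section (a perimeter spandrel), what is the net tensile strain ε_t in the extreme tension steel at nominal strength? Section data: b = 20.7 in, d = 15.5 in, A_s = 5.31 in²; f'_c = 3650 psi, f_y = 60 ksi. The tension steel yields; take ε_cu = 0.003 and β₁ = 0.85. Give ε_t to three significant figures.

a = A_s f_y/(0.85 f'_c b) = 4.961 in.
β₁ = 0.85, so c = a/β₁ = 4.961/0.85 = 5.836 in.
From the linear strain diagram with ε_cu = 0.003: ε_t = 0.003 (d − c)/c = 0.003 × (15.5 − 5.836)/5.836 = 0.00497.
ε_t is between 0.004 and 0.005 — transition zone.

ε_t ≈ 0.00497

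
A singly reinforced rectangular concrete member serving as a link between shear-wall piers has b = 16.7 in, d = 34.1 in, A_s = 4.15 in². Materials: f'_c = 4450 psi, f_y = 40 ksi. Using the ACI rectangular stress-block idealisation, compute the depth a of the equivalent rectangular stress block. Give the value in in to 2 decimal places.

a ≈ 2.63 in

T = A_s f_y = 4.15 × 40 = 166 kips.
a = T/(0.85 f'_c b) = 166/(0.85 × 4.45 × 16.7) = 2.63 in.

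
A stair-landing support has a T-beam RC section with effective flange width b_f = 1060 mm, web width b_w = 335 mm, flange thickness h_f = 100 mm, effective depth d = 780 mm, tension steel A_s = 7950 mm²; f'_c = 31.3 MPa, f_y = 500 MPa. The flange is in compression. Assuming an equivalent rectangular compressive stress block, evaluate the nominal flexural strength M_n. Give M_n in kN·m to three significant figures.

Tension: T = A_s f_y = 7950 × 500 = 3975000 N.
Try a within the flange: a = T/(0.85 f'_c b_f) = 3975000/(0.85 × 31.3 × 1060) = 140.95 mm.
a = 140.95 > h_f = 100 mm: the block extends into the web. Split into flange-overhang and web parts.
C_f = 0.85 f'_c (b_f − b_w) h_f = 0.85 × 31.3 × (1060 − 335) × 100 = 1928863 N.
Remaining web compression depth: a_w = (T − C_f)/(0.85 f'_c b_w) = (3975000 − 1928863)/(0.85 × 31.3 × 335) = 229.58 mm.
M_n = C_f(d − h_f/2) + (T − C_f)(d − a_w/2) = 1928863 × (780 − 50) + 2046137 × (780 − 114.79) = 1408.07 + 1361.11 = 2769.18 × 10⁶ N·mm.
M_n = 2769.18 kN·m.

M_n ≈ 2770 kN·m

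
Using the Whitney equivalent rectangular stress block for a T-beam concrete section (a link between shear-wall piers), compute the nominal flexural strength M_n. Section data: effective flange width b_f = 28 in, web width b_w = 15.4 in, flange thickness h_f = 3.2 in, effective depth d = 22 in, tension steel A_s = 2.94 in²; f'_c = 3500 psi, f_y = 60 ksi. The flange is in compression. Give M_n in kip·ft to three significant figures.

Tension: T = A_s f_y = 2.94 × 60 = 176.4 kips.
Try a within the flange: a = T/(0.85 f'_c b_f) = 176.4/(0.85 × 3.5 × 28) = 2.118 in.
Since a = 2.118 ≤ h_f = 3.2 in, the stress block lies entirely in the flange; analyse as a rectangular beam of width b_f.
M_n = T(d − a/2) = 176.4 × (22 − 1.059) = 3694.0 kip·in.
M_n = 3694.0/12 = 307.83 kip·ft.

M_n ≈ 308 kip·ft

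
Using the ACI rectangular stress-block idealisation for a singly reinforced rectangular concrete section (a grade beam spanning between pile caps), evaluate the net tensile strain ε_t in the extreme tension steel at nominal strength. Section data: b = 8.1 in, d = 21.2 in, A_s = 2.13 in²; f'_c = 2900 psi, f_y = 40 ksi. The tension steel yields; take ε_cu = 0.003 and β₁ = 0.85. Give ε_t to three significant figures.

a = A_s f_y/(0.85 f'_c b) = 4.267 in.
β₁ = 0.85, so c = a/β₁ = 4.267/0.85 = 5.020 in.
From the linear strain diagram with ε_cu = 0.003: ε_t = 0.003 (d − c)/c = 0.003 × (21.2 − 5.020)/5.020 = 0.00967.
Since ε_t ≥ 0.005, the section is tension-controlled.

ε_t ≈ 0.00967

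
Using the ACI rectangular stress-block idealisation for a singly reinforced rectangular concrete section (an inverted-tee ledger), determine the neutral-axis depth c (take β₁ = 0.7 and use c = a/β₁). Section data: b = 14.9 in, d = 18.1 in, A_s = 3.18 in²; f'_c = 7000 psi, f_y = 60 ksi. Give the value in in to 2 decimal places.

T = A_s f_y = 3.18 × 60 = 190.8 kips.
a = T/(0.85 f'_c b) = 190.8/(0.85 × 7 × 14.9) = 2.1522 in.
With β₁ = 0.7, c = a/β₁ = 2.1522/0.7 = 3.07 in.

c ≈ 3.07 in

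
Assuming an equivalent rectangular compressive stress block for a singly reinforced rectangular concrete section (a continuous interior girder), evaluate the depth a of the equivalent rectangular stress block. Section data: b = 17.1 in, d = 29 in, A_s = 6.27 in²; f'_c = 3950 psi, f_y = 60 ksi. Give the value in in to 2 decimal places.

a ≈ 6.55 in

T = A_s f_y = 6.27 × 60 = 376.2 kips.
a = T/(0.85 f'_c b) = 376.2/(0.85 × 3.95 × 17.1) = 6.55 in.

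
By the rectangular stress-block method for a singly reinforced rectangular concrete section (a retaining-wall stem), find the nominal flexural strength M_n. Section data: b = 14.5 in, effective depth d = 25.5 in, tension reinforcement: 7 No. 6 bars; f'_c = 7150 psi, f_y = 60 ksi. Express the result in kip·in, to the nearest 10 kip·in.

M_n ≈ 4520 kip·in

A_s = 7 × 0.44 = 3.08 in².
T = A_s f_y = 3.08 × 60 = 184.8 kips.
a = T/(0.85 f'_c b) = 184.8/(0.85 × 7.15 × 14.5) = 2.097 in.
M_n = T(d − a/2) = 184.8 × (25.5 − 1.0485) = 4518.6 kip·in.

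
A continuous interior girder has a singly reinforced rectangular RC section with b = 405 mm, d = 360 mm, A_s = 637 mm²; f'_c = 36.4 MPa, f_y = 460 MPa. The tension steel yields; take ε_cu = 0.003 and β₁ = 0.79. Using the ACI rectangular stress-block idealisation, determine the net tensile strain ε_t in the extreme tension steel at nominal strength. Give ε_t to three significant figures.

a = A_s f_y/(0.85 f'_c b) = 23.38 mm.
β₁ = 0.79, so c = a/β₁ = 23.38/0.79 = 29.59 mm.
From the linear strain diagram with ε_cu = 0.003: ε_t = 0.003 (d − c)/c = 0.003 × (360 − 29.59)/29.59 = 0.0335.
Since ε_t ≥ 0.005, the section is tension-controlled.

ε_t ≈ 0.0335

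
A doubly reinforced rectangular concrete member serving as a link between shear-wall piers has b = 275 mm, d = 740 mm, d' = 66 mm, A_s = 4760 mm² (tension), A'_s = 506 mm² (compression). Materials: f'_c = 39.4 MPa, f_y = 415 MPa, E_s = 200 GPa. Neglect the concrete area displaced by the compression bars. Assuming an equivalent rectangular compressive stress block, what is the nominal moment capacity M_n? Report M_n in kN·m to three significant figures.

Assume both tension and compression steel yield.
Net tension couple steel: A_s − A'_s = 4254 mm².
a = (A_s − A'_s) f_y / (0.85 f'_c b) = 1765410/(0.85 × 39.4 × 275) = 191.69 mm.
c = a/β₁ = 191.69/0.769 = 249.27 mm; ε'_s = 0.003(c − d')/c = 0.0022 ≥ f_y/E_s = 0.0021, so compression steel does yield.
M_n = (A_s − A'_s) f_y (d − a/2) + A'_s f_y (d − d') = [1765410 × (740 − 95.845) + 209990 × (740 − 66)] × 10⁻⁶ = 1137.20 + 141.53 = 1278.73 kN·m.

M_n ≈ 1280 kN·m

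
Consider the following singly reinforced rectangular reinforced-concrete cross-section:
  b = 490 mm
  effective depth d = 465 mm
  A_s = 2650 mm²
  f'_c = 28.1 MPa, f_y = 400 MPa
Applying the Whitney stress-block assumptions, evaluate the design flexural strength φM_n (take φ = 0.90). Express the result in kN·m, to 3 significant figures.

φM_n ≈ 400 kN·m

T = A_s f_y = 2650 × 400 = 1060000 N = 1060 kN.
From C = T: a = T/(0.85 f'_c b) = 1060000/(0.85 × 28.1 × 490) = 90.57 mm.
M_n = T(d − a/2) = 1060 kN × (465 − 45.285) mm = 444.90 kN·m.
φM_n = 0.90 × 444.90 = 400.41 kN·m.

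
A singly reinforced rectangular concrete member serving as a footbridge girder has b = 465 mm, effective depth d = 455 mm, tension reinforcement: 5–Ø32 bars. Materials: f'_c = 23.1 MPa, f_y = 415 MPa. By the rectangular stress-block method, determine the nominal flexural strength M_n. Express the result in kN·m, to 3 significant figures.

M_n ≈ 607 kN·m

A_s = 5 × 804 = 4020 mm².
T = A_s f_y = 4020 × 415 = 1668300 N = 1668.3 kN.
From C = T: a = T/(0.85 f'_c b) = 1668300/(0.85 × 23.1 × 465) = 182.72 mm.
M_n = T(d − a/2) = 1668.3 kN × (455 − 91.36) mm = 606.66 kN·m.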